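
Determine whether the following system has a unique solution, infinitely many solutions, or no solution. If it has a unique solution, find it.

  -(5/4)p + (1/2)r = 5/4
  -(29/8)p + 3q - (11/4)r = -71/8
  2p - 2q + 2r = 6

Row-reduce:
R1 ← R1 / (-5/4).
R2 ← R2 + 29/8·R1.
R3 ← R3 − 2·R1.
R2 ← R2 / (3).
R3 ← R3 + 2·R2.
Row 3 reduces to 0 = -1/3, a contradiction. The system is inconsistent.

no solution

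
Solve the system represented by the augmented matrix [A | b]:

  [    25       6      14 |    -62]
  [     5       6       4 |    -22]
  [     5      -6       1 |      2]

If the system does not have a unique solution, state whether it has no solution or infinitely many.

Row-reduce:
R1 ← R1 / (25).
R2 ← R2 − 5·R1.
R3 ← R3 − 5·R1.
R2 ← R2 / (24/5).
R1 ← R1 − 6/25·R2.
R3 ← R3 + 36/5·R2.
Rank is 2 with 3 unknowns, leaving x_3 free.

infinitely many solutions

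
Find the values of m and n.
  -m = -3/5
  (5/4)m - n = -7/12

m = 3/5, n = 4/3

Row-reduce the augmented matrix:
R1 ← R1 / (-1).
R2 ← R2 − 5/4·R1.
R2 ← R2 / (-1).
Reading off the reduced rows gives m = 3/5, n = 4/3.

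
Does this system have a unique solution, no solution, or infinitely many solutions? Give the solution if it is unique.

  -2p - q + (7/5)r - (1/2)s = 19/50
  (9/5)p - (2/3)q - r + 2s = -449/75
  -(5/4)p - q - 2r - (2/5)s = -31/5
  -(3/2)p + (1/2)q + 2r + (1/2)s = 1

p = 8/5, q = 1, r = 11/5, s = -3

Row-reduce the augmented matrix:
R1 ← R1 / (-2).
R2 ← R2 − 9/5·R1.
R3 ← R3 + 5/4·R1.
R4 ← R4 + 3/2·R1.
R2 ← R2 / (-47/30).
R1 ← R1 − 1/2·R2.
R3 ← R3 + 3/8·R2.
R4 ← R4 − 5/4·R2.
R3 ← R3 / (-2761/940).
R1 ← R1 + 29/47·R3.
R2 ← R2 + 39/235·R3.
R4 ← R4 − 272/235·R3.
R4 ← R4 / (106631/55220).
R1 ← R1 − 2322/2761·R4.
R2 ← R2 + 26601/27610·R4.
R3 ← R3 − 431/2761·R4.
Reading off the reduced rows gives p = 8/5, q = 1, r = 11/5, s = -3.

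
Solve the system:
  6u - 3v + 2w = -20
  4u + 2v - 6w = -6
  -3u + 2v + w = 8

u = -3, v = 0, w = -1

Row-reduce the augmented matrix:
R1 ← R1 / (6).
R2 ← R2 − 4·R1.
R3 ← R3 + 3·R1.
R2 ← R2 / (4).
R1 ← R1 + 1/2·R2.
R3 ← R3 − 1/2·R2.
R3 ← R3 / (35/12).
R1 ← R1 + 7/12·R3.
R2 ← R2 + 11/6·R3.
Reading off the reduced rows gives u = -3, v = 0, w = -1.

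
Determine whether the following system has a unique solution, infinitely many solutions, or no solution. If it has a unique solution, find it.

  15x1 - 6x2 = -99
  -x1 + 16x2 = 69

x1 = -5, x2 = 4

Row-reduce the augmented matrix:
R1 ← R1 / (15).
R2 ← R2 + 1·R1.
R2 ← R2 / (78/5).
R1 ← R1 + 2/5·R2.
Reading off the reduced rows gives x1 = -5, x2 = 4.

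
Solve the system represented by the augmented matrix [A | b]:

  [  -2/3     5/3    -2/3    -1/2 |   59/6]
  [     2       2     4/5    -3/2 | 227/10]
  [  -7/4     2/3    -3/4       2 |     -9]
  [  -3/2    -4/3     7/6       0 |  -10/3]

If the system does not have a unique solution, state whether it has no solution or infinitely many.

x_1 = 0, x_2 = 6, x_3 = 4, x_4 = -5

Row-reduce the augmented matrix:
R1 ← R1 / (-2/3).
R2 ← R2 − 2·R1.
R3 ← R3 + 7/4·R1.
R4 ← R4 + 3/2·R1.
R2 ← R2 / (7).
R1 ← R1 + 5/2·R2.
R3 ← R3 + 89/24·R2.
R4 ← R4 + 61/12·R2.
R3 ← R3 / (51/140).
R1 ← R1 − 4/7·R3.
R2 ← R2 + 6/35·R3.
R4 ← R4 − 377/210·R3.
R4 ← R4 / (-2921/306).
R1 ← R1 + 617/204·R4.
R2 ← R2 − 13/34·R4.
R3 ← R3 − 965/204·R4.
Reading off the reduced rows gives x_1 = 0, x_2 = 6, x_3 = 4, x_4 = -5.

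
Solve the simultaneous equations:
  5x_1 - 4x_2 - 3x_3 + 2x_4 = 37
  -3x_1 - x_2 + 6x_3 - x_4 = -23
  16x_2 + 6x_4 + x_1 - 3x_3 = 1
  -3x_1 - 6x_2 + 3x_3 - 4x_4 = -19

infinitely many solutions

Row-reduce:
R1 ← R1 / (5).
R2 ← R2 + 3·R1.
R3 ← R3 − 1·R1.
R4 ← R4 + 3·R1.
R2 ← R2 / (-17/5).
R1 ← R1 + 4/5·R2.
R3 ← R3 − 84/5·R2.
R4 ← R4 + 42/5·R2.
R3 ← R3 / (312/17).
R1 ← R1 + 27/17·R3.
R2 ← R2 + 21/17·R3.
R4 ← R4 + 156/17·R3.
Rank is 3 with 4 unknowns, leaving x_4 free.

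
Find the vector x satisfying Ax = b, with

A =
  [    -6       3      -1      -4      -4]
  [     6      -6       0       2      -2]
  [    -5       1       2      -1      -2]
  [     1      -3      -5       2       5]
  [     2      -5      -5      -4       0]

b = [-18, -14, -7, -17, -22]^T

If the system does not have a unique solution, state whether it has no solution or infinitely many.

Row-reduce the augmented matrix:
R1 ← R1 / (-6).
R2 ← R2 − 6·R1.
R3 ← R3 + 5·R1.
R4 ← R4 − 1·R1.
R5 ← R5 − 2·R1.
R2 ← R2 / (-3).
R1 ← R1 + 1/2·R2.
R3 ← R3 + 3/2·R2.
R4 ← R4 + 5/2·R2.
R5 ← R5 + 4·R2.
R3 ← R3 / (10/3).
R1 ← R1 − 1/3·R3.
R2 ← R2 − 1/3·R3.
R4 ← R4 + 13/3·R3.
R5 ← R5 + 4·R3.
R4 ← R4 / (22/3).
R1 ← R1 − 2/3·R4.
R2 ← R2 − 1/3·R4.
R3 ← R3 − 1·R4.
R5 ← R5 − 4/3·R4.
R5 ← R5 / (503/55).
R1 ← R1 + 7/55·R5.
R2 ← R2 − 39/44·R5.
R3 ← R3 + 163/220·R5.
R4 ← R4 − 449/220·R5.
Reading off the reduced rows gives x_1 = 3, x_2 = 3, x_3 = 5, x_4 = -3, x_5 = 4.

x_1 = 3, x_2 = 3, x_3 = 5, x_4 = -3, x_5 = 4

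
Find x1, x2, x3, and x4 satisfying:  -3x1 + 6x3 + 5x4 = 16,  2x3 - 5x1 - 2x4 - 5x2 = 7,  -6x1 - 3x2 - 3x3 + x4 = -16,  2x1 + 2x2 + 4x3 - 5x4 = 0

Row-reduce the augmented matrix:
R1 ← R1 / (-3).
R2 ← R2 + 5·R1.
R3 ← R3 + 6·R1.
R4 ← R4 − 2·R1.
R2 ← R2 / (-5).
R3 ← R3 + 3·R2.
R4 ← R4 − 2·R2.
R3 ← R3 / (-51/5).
R1 ← R1 + 2·R3.
R2 ← R2 − 8/5·R3.
R4 ← R4 − 24/5·R3.
R4 ← R4 / (-121/17).
R1 ← R1 + 19/17·R4.
R2 ← R2 − 83/51·R4.
R3 ← R3 − 14/51·R4.
Reading off the reduced rows gives x1 = 4, x2 = -5, x3 = 3, x4 = 2.

x1 = 4, x2 = -5, x3 = 3, x4 = 2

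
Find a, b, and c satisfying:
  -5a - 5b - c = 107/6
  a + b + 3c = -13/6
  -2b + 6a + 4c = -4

Row-reduce the augmented matrix:
R1 ← R1 / (-5).
R2 ← R2 − 1·R1.
R3 ← R3 − 6·R1.
Swap R2 and R3.
R2 ← R2 / (-8).
R1 ← R1 − 1·R2.
R3 ← R3 / (14/5).
R1 ← R1 − 11/20·R3.
R2 ← R2 + 7/20·R3.
Reading off the reduced rows gives a = -5/3, b = -2, c = 1/2.

a = -5/3, b = -2, c = 1/2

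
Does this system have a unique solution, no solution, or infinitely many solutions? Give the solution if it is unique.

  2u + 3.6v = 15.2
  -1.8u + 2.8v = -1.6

u = 4, v = 2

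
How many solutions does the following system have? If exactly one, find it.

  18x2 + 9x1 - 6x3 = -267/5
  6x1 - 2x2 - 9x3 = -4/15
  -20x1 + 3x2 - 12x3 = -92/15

x1 = -1/3, x2 = -8/3, x3 = 2/5

Row-reduce the augmented matrix:
R1 ← R1 / (9).
R2 ← R2 − 6·R1.
R3 ← R3 + 20·R1.
R2 ← R2 / (-14).
R1 ← R1 − 2·R2.
R3 ← R3 − 43·R2.
R3 ← R3 / (-1709/42).
R1 ← R1 + 29/21·R3.
R2 ← R2 − 5/14·R3.
Reading off the reduced rows gives x1 = -1/3, x2 = -8/3, x3 = 2/5.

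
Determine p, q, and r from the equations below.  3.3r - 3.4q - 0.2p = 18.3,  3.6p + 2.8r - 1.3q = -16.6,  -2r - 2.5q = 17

p = -6, q = -6, r = -1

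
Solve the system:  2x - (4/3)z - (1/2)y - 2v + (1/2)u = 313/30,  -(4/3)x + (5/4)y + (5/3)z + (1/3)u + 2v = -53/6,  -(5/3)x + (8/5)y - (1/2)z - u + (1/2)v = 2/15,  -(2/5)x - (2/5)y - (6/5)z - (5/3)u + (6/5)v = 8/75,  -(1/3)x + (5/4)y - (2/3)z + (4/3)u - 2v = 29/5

Row-reduce the augmented matrix:
R1 ← R1 / (2).
R2 ← R2 + 4/3·R1.
R3 ← R3 + 5/3·R1.
R4 ← R4 + 2/5·R1.
R5 ← R5 + 1/3·R1.
R2 ← R2 / (11/12).
R1 ← R1 + 1/4·R2.
R3 ← R3 − 71/60·R2.
R4 ← R4 + 1/2·R2.
R5 ← R5 − 7/6·R2.
R3 ← R3 / (-863/330).
R1 ← R1 + 5/11·R3.
R2 ← R2 − 28/33·R3.
R4 ← R4 + 172/165·R3.
R5 ← R5 + 62/33·R3.
R4 ← R4 / (-1083/1726).
R1 ← R1 − 2357/3452·R4.
R2 ← R2 − 670/2589·R4.
R3 ← R3 − 953/1726·R4.
R5 ← R5 − 16627/10356·R4.
R5 ← R5 / (17977/5415).
R1 ← R1 − 3032/1805·R5.
R2 ← R2 − 956/1083·R5.
R3 ← R3 − 4531/1805·R5.
R4 ← R4 + 5672/1805·R5.
Reading off the reduced rows gives x = 5/2, y = 2, z = -11/5, u = -1, v = -2.

x = 5/2, y = 2, z = -11/5, u = -1, v = -2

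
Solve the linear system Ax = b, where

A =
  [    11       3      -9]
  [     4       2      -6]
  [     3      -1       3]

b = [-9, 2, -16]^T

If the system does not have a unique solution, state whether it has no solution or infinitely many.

Row-reduce:
R1 ← R1 / (11).
R2 ← R2 − 4·R1.
R3 ← R3 − 3·R1.
R2 ← R2 / (10/11).
R1 ← R1 − 3/11·R2.
R3 ← R3 + 20/11·R2.
Row 3 reduces to 0 = -3, a contradiction. The system is inconsistent.

no solution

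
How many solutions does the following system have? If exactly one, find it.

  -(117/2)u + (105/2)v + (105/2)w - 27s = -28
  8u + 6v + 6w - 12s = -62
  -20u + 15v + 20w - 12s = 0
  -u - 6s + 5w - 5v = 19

no solution

Row-reduce:
R1 ← R1 / (-117/2).
R2 ← R2 − 8·R1.
R3 ← R3 + 20·R1.
R4 ← R4 + 1·R1.
R2 ← R2 / (514/39).
R1 ← R1 + 35/39·R2.
R3 ← R3 + 115/39·R2.
R4 ← R4 + 230/39·R2.
R3 ← R3 / (5).
R2 ← R2 − 1·R3.
R4 ← R4 − 10·R3.
Row 4 reduces to 0 = 1/3, a contradiction. The system is inconsistent.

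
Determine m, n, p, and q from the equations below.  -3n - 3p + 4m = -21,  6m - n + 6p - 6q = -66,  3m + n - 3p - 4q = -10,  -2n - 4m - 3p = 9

Row-reduce the augmented matrix:
R1 ← R1 / (4).
R2 ← R2 − 6·R1.
R3 ← R3 − 3·R1.
R4 ← R4 + 4·R1.
R2 ← R2 / (7/2).
R1 ← R1 + 3/4·R2.
R3 ← R3 − 13/4·R2.
R4 ← R4 + 5·R2.
R3 ← R3 / (-21/2).
R1 ← R1 − 3/2·R3.
R2 ← R2 − 3·R3.
R4 ← R4 − 9·R3.
R4 ← R4 / (-354/49).
R1 ← R1 + 52/49·R4.
R2 ← R2 + 62/49·R4.
R3 ← R3 + 22/147·R4.
Reading off the reduced rows gives m = -3, n = 6, p = -3, q = 4.

m = -3, n = 6, p = -3, q = 4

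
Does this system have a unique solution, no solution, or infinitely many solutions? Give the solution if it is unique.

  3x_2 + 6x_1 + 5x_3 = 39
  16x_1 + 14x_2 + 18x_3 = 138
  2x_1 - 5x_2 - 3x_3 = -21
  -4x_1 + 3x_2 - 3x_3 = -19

x_1 = 1, x_2 = 1, x_3 = 6

Row-reduce the augmented matrix:
R1 ← R1 / (6).
R2 ← R2 − 16·R1.
R3 ← R3 − 2·R1.
R4 ← R4 + 4·R1.
R2 ← R2 / (6).
R1 ← R1 − 1/2·R2.
R3 ← R3 + 6·R2.
R4 ← R4 − 5·R2.
Swap R3 and R4.
R3 ← R3 / (-32/9).
R1 ← R1 − 4/9·R3.
R2 ← R2 − 7/9·R3.
R4 reduces to 0 = 0, so the extra equation is consistent.
Reading off the reduced rows gives x_1 = 1, x_2 = 1, x_3 = 6.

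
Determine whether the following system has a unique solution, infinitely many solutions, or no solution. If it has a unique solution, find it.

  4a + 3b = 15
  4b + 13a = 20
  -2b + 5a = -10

a = 0, b = 5

Row-reduce the augmented matrix:
R1 ← R1 / (4).
R2 ← R2 − 13·R1.
R3 ← R3 − 5·R1.
R2 ← R2 / (-23/4).
R1 ← R1 − 3/4·R2.
R3 ← R3 + 23/4·R2.
R3 reduces to 0 = 0, so the extra equation is consistent.
Reading off the reduced rows gives a = 0, b = 5.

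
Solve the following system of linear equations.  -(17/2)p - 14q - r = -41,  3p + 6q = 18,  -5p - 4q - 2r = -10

infinitely many solutions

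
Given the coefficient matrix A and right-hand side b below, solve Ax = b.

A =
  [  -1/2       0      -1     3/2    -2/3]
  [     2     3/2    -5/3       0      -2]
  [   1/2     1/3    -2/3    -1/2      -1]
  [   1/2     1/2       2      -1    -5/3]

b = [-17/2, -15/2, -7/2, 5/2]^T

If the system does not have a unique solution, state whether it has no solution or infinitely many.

Row-reduce:
R1 ← R1 / (-1/2).
R2 ← R2 − 2·R1.
R3 ← R3 − 1/2·R1.
R4 ← R4 − 1/2·R1.
R2 ← R2 / (3/2).
R3 ← R3 − 1/3·R2.
R4 ← R4 − 1/2·R2.
R3 ← R3 / (-11/27).
R1 ← R1 − 2·R3.
R2 ← R2 + 34/9·R3.
R4 ← R4 − 26/9·R3.
R4 ← R4 / (-85/22).
R1 ← R1 + 51/11·R4.
R2 ← R2 − 78/11·R4.
R3 ← R3 − 9/11·R4.
Rank is 4 with 5 unknowns, leaving x_5 free.

infinitely many solutions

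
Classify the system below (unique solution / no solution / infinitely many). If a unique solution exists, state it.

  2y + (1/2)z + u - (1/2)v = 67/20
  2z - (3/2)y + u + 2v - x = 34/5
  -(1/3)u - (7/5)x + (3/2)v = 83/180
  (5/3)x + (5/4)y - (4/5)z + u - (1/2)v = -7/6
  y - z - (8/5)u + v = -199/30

Row-reduce the augmented matrix:
Swap R1 and R2.
R1 ← R1 / (-1).
R3 ← R3 + 7/5·R1.
R4 ← R4 − 5/3·R1.
R2 ← R2 / (2).
R1 ← R1 − 3/2·R2.
R3 ← R3 − 21/10·R2.
R4 ← R4 + 5/4·R2.
R5 ← R5 − 1·R2.
R3 ← R3 / (-133/40).
R1 ← R1 + 19/8·R3.
R2 ← R2 − 1/4·R3.
R4 ← R4 − 683/240·R3.
R5 ← R5 + 5/4·R3.
R4 ← R4 / (5443/5985).
R1 ← R1 − 5/21·R4.
R2 ← R2 − 116/399·R4.
R3 ← R3 − 334/399·R4.
R5 ← R5 + 2102/1995·R4.
R5 ← R5 / (201031/54430).
R1 ← R1 + 33915/21772·R5.
R2 ← R2 + 4910/5443·R5.
R3 ← R3 + 16075/10886·R5.
R4 ← R4 − 44469/21772·R5.
Reading off the reduced rows gives x = -3/2, y = -1/5, z = 5/3, u = 8/3, v = -1/2.

x = -3/2, y = -1/5, z = 5/3, u = 8/3, v = -1/2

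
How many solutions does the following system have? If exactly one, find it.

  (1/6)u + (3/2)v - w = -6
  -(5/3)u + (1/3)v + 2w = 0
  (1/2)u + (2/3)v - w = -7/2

Row-reduce:
R1 ← R1 / (1/6).
R2 ← R2 + 5/3·R1.
R3 ← R3 − 1/2·R1.
R2 ← R2 / (46/3).
R1 ← R1 − 9·R2.
R3 ← R3 + 23/6·R2.
Row 3 reduces to 0 = -1/2, a contradiction. The system is inconsistent.

no solution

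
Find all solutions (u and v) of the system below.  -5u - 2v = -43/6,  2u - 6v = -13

u = 1/2, v = 7/3

Row-reduce the augmented matrix:
R1 ← R1 / (-5).
R2 ← R2 − 2·R1.
R2 ← R2 / (-34/5).
R1 ← R1 − 2/5·R2.
Reading off the reduced rows gives u = 1/2, v = 7/3.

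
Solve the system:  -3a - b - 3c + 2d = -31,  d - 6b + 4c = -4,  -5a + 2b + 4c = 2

infinitely many solutions

Row-reduce:
R1 ← R1 / (-3).
R3 ← R3 + 5·R1.
R2 ← R2 / (-6).
R1 ← R1 − 1/3·R2.
R3 ← R3 − 11/3·R2.
R3 ← R3 / (103/9).
R1 ← R1 − 11/9·R3.
R2 ← R2 + 2/3·R3.
Rank is 3 with 4 unknowns, leaving d free.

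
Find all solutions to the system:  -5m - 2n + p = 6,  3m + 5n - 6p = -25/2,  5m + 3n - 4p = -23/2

m = -1, n = 1/2, p = 2

Row-reduce the augmented matrix:
R1 ← R1 / (-5).
R2 ← R2 − 3·R1.
R3 ← R3 − 5·R1.
R2 ← R2 / (19/5).
R1 ← R1 − 2/5·R2.
R3 ← R3 − 1·R2.
R3 ← R3 / (-30/19).
R1 ← R1 − 7/19·R3.
R2 ← R2 + 27/19·R3.
Reading off the reduced rows gives m = -1, n = 1/2, p = 2.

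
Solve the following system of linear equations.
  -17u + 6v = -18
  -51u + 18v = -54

Row-reduce:
R1 ← R1 / (-17).
R2 ← R2 + 51·R1.
Rank is 1 with 2 unknowns, leaving v free.

infinitely many solutions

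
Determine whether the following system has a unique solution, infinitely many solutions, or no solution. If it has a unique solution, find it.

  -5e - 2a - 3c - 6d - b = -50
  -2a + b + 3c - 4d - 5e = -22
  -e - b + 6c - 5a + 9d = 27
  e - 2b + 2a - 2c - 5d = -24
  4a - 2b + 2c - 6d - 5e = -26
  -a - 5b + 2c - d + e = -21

a = 3, b = 4, c = 2, d = 4, e = 2

Row-reduce the augmented matrix:
R1 ← R1 / (-2).
R2 ← R2 + 2·R1.
R3 ← R3 + 5·R1.
R4 ← R4 − 2·R1.
R5 ← R5 − 4·R1.
R6 ← R6 + 1·R1.
R2 ← R2 / (2).
R1 ← R1 − 1/2·R2.
R3 ← R3 − 3/2·R2.
R4 ← R4 + 3·R2.
R5 ← R5 + 4·R2.
R6 ← R6 + 9/2·R2.
R3 ← R3 / (9).
R2 ← R2 − 3·R3.
R4 ← R4 − 4·R3.
R5 ← R5 − 8·R3.
R6 ← R6 − 17·R3.
R4 ← R4 / (-18).
R1 ← R1 − 5/2·R4.
R2 ← R2 + 13/2·R4.
R3 ← R3 − 5/2·R4.
R5 ← R5 + 34·R4.
R6 ← R6 + 36·R4.
R5 ← R5 / (-649/81).
R1 ← R1 − 100/81·R5.
R2 ← R2 + 44/81·R5.
R3 ← R3 − 1/81·R5.
R4 ← R4 − 41/81·R5.
R6 reduces to 0 = 0, so the extra equation is consistent.
Reading off the reduced rows gives a = 3, b = 4, c = 2, d = 4, e = 2.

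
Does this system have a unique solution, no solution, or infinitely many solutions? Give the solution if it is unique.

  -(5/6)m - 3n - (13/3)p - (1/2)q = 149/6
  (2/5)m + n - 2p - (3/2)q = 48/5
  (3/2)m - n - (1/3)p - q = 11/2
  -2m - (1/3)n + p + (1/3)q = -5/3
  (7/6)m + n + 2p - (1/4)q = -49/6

no solution

Row-reduce:
R1 ← R1 / (-5/6).
R2 ← R2 − 2/5·R1.
R3 ← R3 − 3/2·R1.
R4 ← R4 + 2·R1.
R5 ← R5 − 7/6·R1.
R2 ← R2 / (-11/25).
R1 ← R1 − 18/5·R2.
R3 ← R3 + 32/5·R2.
R4 ← R4 − 103/15·R2.
R5 ← R5 + 16/5·R2.
R3 ← R3 / (1690/33).
R1 ← R1 + 310/11·R3.
R2 ← R2 − 102/11·R3.
R4 ← R4 + 575/11·R3.
R5 ← R5 − 845/33·R3.
R4 ← R4 / (-3503/2028).
R1 ← R1 + 255/338·R4.
R2 ← R2 + 48/169·R4.
R3 ← R3 − 309/676·R4.
Row 5 reduces to 0 = 3/2, a contradiction. The system is inconsistent.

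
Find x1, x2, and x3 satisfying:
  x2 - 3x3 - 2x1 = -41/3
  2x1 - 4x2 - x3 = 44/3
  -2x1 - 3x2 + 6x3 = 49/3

Row-reduce the augmented matrix:
R1 ← R1 / (-2).
R2 ← R2 − 2·R1.
R3 ← R3 + 2·R1.
R2 ← R2 / (-3).
R1 ← R1 + 1/2·R2.
R3 ← R3 + 4·R2.
R3 ← R3 / (43/3).
R1 ← R1 − 13/6·R3.
R2 ← R2 − 4/3·R3.
Reading off the reduced rows gives x1 = 7/3, x2 = -3, x3 = 2.

x1 = 7/3, x2 = -3, x3 = 2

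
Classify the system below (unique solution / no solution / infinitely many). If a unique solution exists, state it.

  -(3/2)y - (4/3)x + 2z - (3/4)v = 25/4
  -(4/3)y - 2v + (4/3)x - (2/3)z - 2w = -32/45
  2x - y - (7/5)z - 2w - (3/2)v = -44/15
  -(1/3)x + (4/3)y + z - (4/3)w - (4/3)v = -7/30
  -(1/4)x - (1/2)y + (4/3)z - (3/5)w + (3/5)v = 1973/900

x = -1/2, y = -5/4, z = 5/3, w = 4/5, v = -1/2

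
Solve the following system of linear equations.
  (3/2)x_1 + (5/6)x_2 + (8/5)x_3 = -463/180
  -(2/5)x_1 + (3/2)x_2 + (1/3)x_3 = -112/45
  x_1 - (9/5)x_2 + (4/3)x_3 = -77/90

Row-reduce the augmented matrix:
R1 ← R1 / (3/2).
R2 ← R2 + 2/5·R1.
R3 ← R3 − 1·R1.
R2 ← R2 / (31/18).
R1 ← R1 − 5/9·R2.
R3 ← R3 + 106/45·R2.
R3 ← R3 / (15184/11625).
R1 ← R1 − 382/465·R3.
R2 ← R2 − 342/775·R3.
Reading off the reduced rows gives x_1 = 3/2, x_2 = -2/3, x_3 = -8/3.

x_1 = 3/2, x_2 = -2/3, x_3 = -8/3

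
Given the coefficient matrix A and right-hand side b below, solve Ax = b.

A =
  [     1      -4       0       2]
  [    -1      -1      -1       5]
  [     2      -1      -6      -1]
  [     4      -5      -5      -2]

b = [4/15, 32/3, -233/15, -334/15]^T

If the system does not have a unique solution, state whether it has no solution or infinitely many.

x_1 = -12/5, x_2 = 1/3, x_3 = 7/5, x_4 = 2

Row-reduce the augmented matrix:
R2 ← R2 + 1·R1.
R3 ← R3 − 2·R1.
R4 ← R4 − 4·R1.
R2 ← R2 / (-5).
R1 ← R1 + 4·R2.
R3 ← R3 − 7·R2.
R4 ← R4 − 11·R2.
R3 ← R3 / (-37/5).
R1 ← R1 − 4/5·R3.
R2 ← R2 − 1/5·R3.
R4 ← R4 + 36/5·R3.
R4 ← R4 / (27/37).
R1 ← R1 + 114/37·R4.
R2 ← R2 + 47/37·R4.
R3 ← R3 + 24/37·R4.
Reading off the reduced rows gives x_1 = -12/5, x_2 = 1/3, x_3 = 7/5, x_4 = 2.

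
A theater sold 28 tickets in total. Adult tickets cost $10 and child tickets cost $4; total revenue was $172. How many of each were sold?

adult tickets: 10, child tickets: 18

Let a = adult tickets, c = child tickets.
  c + a = 28
  10a + 4c = 172
Row-reduce the augmented matrix:
R2 ← R2 − 10·R1.
R2 ← R2 / (-6).
R1 ← R1 − 1·R2.
Reading off the reduced rows gives a = 10, c = 18.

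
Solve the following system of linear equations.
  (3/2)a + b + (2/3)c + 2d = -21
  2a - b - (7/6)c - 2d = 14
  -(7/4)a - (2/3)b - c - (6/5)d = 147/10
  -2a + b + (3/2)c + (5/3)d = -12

a = -2, b = -6, c = 0, d = -6

Row-reduce the augmented matrix:
R1 ← R1 / (3/2).
R2 ← R2 − 2·R1.
R3 ← R3 + 7/4·R1.
R4 ← R4 + 2·R1.
R2 ← R2 / (-7/3).
R1 ← R1 − 2/3·R2.
R3 ← R3 − 1/2·R2.
R4 ← R4 − 7/3·R2.
R3 ← R3 / (-167/252).
R1 ← R1 + 1/7·R3.
R2 ← R2 − 37/42·R3.
R4 ← R4 − 1/3·R3.
R4 ← R4 / (-667/2505).
R1 ← R1 + 24/835·R4.
R2 ← R2 − 1818/835·R4.
R3 ← R3 + 168/835·R4.
Reading off the reduced rows gives a = -2, b = -6, c = 0, d = -6.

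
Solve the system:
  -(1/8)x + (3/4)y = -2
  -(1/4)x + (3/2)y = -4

Row-reduce:
R1 ← R1 / (-1/8).
R2 ← R2 + 1/4·R1.
Rank is 1 with 2 unknowns, leaving y free.

infinitely many solutions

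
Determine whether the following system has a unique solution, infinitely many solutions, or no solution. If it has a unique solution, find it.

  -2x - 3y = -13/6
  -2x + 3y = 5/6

x = 1/3, y = 1/2

Row-reduce the augmented matrix:
R1 ← R1 / (-2).
R2 ← R2 + 2·R1.
R2 ← R2 / (6).
R1 ← R1 − 3/2·R2.
Reading off the reduced rows gives x = 1/3, y = 1/2.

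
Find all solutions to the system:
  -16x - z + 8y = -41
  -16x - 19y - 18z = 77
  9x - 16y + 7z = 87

x = 0, y = -5, z = 1

Row-reduce the augmented matrix:
R1 ← R1 / (-16).
R2 ← R2 + 16·R1.
R3 ← R3 − 9·R1.
R2 ← R2 / (-27).
R1 ← R1 + 1/2·R2.
R3 ← R3 + 23/2·R2.
R3 ← R3 / (5909/432).
R1 ← R1 − 163/432·R3.
R2 ← R2 − 17/27·R3.
Reading off the reduced rows gives x = 0, y = -5, z = 1.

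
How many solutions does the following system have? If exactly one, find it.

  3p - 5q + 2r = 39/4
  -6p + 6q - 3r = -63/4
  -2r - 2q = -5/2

p = 5/4, q = -1/2, r = 7/4

Row-reduce the augmented matrix:
R1 ← R1 / (3).
R2 ← R2 + 6·R1.
R2 ← R2 / (-4).
R1 ← R1 + 5/3·R2.
R3 ← R3 + 2·R2.
R3 ← R3 / (-5/2).
R1 ← R1 − 1/4·R3.
R2 ← R2 + 1/4·R3.
Reading off the reduced rows gives p = 5/4, q = -1/2, r = 7/4.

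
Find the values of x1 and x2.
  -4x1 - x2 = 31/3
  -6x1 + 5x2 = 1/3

x1 = -2, x2 = -7/3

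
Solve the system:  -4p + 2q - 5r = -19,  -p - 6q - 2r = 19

Row-reduce:
R1 ← R1 / (-4).
R2 ← R2 + 1·R1.
R2 ← R2 / (-13/2).
R1 ← R1 + 1/2·R2.
Rank is 2 with 3 unknowns, leaving r free.

infinitely many solutions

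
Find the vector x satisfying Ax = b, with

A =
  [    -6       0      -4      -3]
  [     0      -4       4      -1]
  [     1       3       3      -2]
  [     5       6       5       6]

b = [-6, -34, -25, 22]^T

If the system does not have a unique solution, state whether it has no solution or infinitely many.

Row-reduce the augmented matrix:
R1 ← R1 / (-6).
R3 ← R3 − 1·R1.
R4 ← R4 − 5·R1.
R2 ← R2 / (-4).
R3 ← R3 − 3·R2.
R4 ← R4 − 6·R2.
R3 ← R3 / (16/3).
R1 ← R1 − 2/3·R3.
R2 ← R2 + 1·R3.
R4 ← R4 − 23/3·R3.
R4 ← R4 / (427/64).
R1 ← R1 − 29/32·R4.
R2 ← R2 + 23/64·R4.
R3 ← R3 + 39/64·R4.
Reading off the reduced rows gives x_1 = 2, x_2 = 1, x_3 = -6, x_4 = 6.

x_1 = 2, x_2 = 1, x_3 = -6, x_4 = 6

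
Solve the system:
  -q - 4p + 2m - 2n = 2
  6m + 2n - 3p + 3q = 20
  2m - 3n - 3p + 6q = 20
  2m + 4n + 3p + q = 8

m = 4, n = -2, p = 2, q = 2

Row-reduce the augmented matrix:
R1 ← R1 / (2).
R2 ← R2 − 6·R1.
R3 ← R3 − 2·R1.
R4 ← R4 − 2·R1.
R2 ← R2 / (8).
R1 ← R1 + 1·R2.
R3 ← R3 + 1·R2.
R4 ← R4 − 6·R2.
R3 ← R3 / (17/8).
R1 ← R1 + 7/8·R3.
R2 ← R2 − 9/8·R3.
R4 ← R4 − 1/4·R3.
R4 ← R4 / (-58/17).
R1 ← R1 − 117/34·R4.
R2 ← R2 + 57/17·R4.
R3 ← R3 − 62/17·R4.
Reading off the reduced rows gives m = 4, n = -2, p = 2, q = 2.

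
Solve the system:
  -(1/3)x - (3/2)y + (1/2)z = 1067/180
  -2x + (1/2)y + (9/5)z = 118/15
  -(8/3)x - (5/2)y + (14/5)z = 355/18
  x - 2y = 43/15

Row-reduce the augmented matrix:
R1 ← R1 / (-1/3).
R2 ← R2 + 2·R1.
R3 ← R3 + 8/3·R1.
R4 ← R4 − 1·R1.
R2 ← R2 / (19/2).
R1 ← R1 − 9/2·R2.
R3 ← R3 − 19/2·R2.
R4 ← R4 + 13/2·R2.
Swap R3 and R4.
R3 ← R3 / (129/190).
R1 ← R1 + 177/190·R3.
R2 ← R2 + 12/95·R3.
R4 reduces to 0 = 0, so the extra equation is consistent.
Reading off the reduced rows gives x = -7/3, y = -13/5, z = 5/2.

x = -7/3, y = -13/5, z = 5/2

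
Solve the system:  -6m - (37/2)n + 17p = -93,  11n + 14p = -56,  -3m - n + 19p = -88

no solution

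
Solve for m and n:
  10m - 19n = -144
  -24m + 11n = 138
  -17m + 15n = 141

m = -3, n = 6

Row-reduce the augmented matrix:
R1 ← R1 / (10).
R2 ← R2 + 24·R1.
R3 ← R3 + 17·R1.
R2 ← R2 / (-173/5).
R1 ← R1 + 19/10·R2.
R3 ← R3 + 173/10·R2.
R3 reduces to 0 = 0, so the extra equation is consistent.
Reading off the reduced rows gives m = -3, n = 6.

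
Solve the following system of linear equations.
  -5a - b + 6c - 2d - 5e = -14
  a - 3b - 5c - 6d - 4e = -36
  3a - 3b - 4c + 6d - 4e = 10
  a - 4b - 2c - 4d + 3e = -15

Row-reduce:
R1 ← R1 / (-5).
R2 ← R2 − 1·R1.
R3 ← R3 − 3·R1.
R4 ← R4 − 1·R1.
R2 ← R2 / (-16/5).
R1 ← R1 − 1/5·R2.
R3 ← R3 + 18/5·R2.
R4 ← R4 + 21/5·R2.
R3 ← R3 / (31/8).
R1 ← R1 + 23/16·R3.
R2 ← R2 − 19/16·R3.
R4 ← R4 − 67/16·R3.
R4 ← R4 / (-278/31).
R1 ← R1 − 138/31·R4.
R2 ← R2 + 52/31·R4.
R3 ← R3 − 96/31·R4.
Rank is 4 with 5 unknowns, leaving e free.

infinitely many solutions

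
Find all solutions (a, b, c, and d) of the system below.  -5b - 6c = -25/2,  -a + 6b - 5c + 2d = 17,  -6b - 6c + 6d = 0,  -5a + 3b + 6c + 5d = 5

a = 3, b = 5/2, c = 0, d = 5/2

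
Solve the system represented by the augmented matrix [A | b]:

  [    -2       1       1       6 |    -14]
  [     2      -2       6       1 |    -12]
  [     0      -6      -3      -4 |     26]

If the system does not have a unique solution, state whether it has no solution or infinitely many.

infinitely many solutions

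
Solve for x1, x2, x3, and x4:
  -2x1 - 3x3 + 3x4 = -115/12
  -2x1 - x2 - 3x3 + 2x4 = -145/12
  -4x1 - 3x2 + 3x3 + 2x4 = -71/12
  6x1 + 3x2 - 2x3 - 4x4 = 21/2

x1 = 2/3, x2 = 3, x3 = 9/4, x4 = -1/2

Row-reduce the augmented matrix:
R1 ← R1 / (-2).
R2 ← R2 + 2·R1.
R3 ← R3 + 4·R1.
R4 ← R4 − 6·R1.
R2 ← R2 / (-1).
R3 ← R3 + 3·R2.
R4 ← R4 − 3·R2.
R3 ← R3 / (9).
R1 ← R1 − 3/2·R3.
R4 ← R4 + 11·R3.
R4 ← R4 / (7/9).
R1 ← R1 + 4/3·R4.
R2 ← R2 − 1·R4.
R3 ← R3 + 1/9·R4.
Reading off the reduced rows gives x1 = 2/3, x2 = 3, x3 = 9/4, x4 = -1/2.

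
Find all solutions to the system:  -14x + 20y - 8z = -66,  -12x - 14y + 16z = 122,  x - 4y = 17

x = -3, y = -5, z = 1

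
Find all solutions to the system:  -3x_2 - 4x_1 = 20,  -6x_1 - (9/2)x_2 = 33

no solution

Row-reduce:
R1 ← R1 / (-4).
R2 ← R2 + 6·R1.
Row 2 reduces to 0 = 3, a contradiction. The system is inconsistent.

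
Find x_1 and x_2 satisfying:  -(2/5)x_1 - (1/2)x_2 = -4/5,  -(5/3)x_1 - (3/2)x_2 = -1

Row-reduce the augmented matrix:
R1 ← R1 / (-2/5).
R2 ← R2 + 5/3·R1.
R2 ← R2 / (7/12).
R1 ← R1 − 5/4·R2.
Reading off the reduced rows gives x_1 = -3, x_2 = 4.

x_1 = -3, x_2 = 4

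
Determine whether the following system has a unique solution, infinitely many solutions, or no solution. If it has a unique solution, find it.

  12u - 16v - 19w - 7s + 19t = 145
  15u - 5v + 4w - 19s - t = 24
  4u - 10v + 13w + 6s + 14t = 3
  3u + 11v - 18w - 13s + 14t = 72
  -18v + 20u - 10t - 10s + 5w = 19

Row-reduce the augmented matrix:
R1 ← R1 / (12).
R2 ← R2 − 15·R1.
R3 ← R3 − 4·R1.
R4 ← R4 − 3·R1.
R5 ← R5 − 20·R1.
R2 ← R2 / (15).
R1 ← R1 + 4/3·R2.
R3 ← R3 + 14/3·R2.
R4 ← R4 − 15·R2.
R5 ← R5 − 26/3·R2.
R3 ← R3 / (839/30).
R1 ← R1 − 53/60·R3.
R2 ← R2 − 37/20·R3.
R4 ← R4 + 41·R3.
R5 ← R5 − 619/30·R3.
R4 ← R4 / (16466/2517).
R1 ← R1 + 8341/5034·R4.
R2 ← R2 + 5153/5034·R4.
R3 ← R3 − 463/2517·R4.
R5 ← R5 − 9548/2517·R4.
R5 ← R5 / (-387190/8233).
R1 ← R1 − 262913/32932·R5.
R2 ← R2 − 120685/32932·R5.
R3 ← R3 + 15739/16466·R5.
R4 ← R4 − 85455/16466·R5.
Reading off the reduced rows gives u = -1, v = -3, w = -3, s = -2, t = 2.

u = -1, v = -3, w = -3, s = -2, t = 2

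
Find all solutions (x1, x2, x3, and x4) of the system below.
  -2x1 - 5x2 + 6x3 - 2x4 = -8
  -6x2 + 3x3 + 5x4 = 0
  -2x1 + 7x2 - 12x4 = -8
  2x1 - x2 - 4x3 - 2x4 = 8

infinitely many solutions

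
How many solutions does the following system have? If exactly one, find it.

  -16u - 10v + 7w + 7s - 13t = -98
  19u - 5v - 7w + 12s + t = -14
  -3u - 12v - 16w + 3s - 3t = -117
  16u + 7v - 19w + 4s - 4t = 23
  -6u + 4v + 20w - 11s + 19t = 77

Row-reduce the augmented matrix:
R1 ← R1 / (-16).
R2 ← R2 − 19·R1.
R3 ← R3 + 3·R1.
R4 ← R4 − 16·R1.
R5 ← R5 + 6·R1.
R2 ← R2 / (-135/8).
R1 ← R1 − 5/8·R2.
R3 ← R3 + 81/8·R2.
R4 ← R4 + 3·R2.
R5 ← R5 − 31/4·R2.
R3 ← R3 / (-181/10).
R1 ← R1 + 7/18·R3.
R2 ← R2 + 7/90·R3.
R4 ← R4 + 367/30·R3.
R5 ← R5 − 809/45·R3.
R4 ← R4 / (23597/1629).
R1 ← R1 − 2641/4887·R4.
R2 ← R2 + 5662/4887·R4.
R3 ← R3 − 105/181·R4.
R5 ← R5 + 71963/4887·R4.
R5 ← R5 / (357653/70791).
R1 ← R1 − 59921/70791·R5.
R2 ← R2 + 54617/70791·R5.
R3 ← R3 − 1179/3371·R5.
R4 ← R4 + 32430/23597·R5.
Reading off the reduced rows gives u = 4, v = 4, w = 3, s = -4, t = -1.

u = 4, v = 4, w = 3, s = -4, t = -1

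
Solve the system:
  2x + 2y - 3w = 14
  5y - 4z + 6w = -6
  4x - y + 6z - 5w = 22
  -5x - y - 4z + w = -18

x = 2, y = 2, z = 1, w = -2

Row-reduce the augmented matrix:
R1 ← R1 / (2).
R3 ← R3 − 4·R1.
R4 ← R4 + 5·R1.
R2 ← R2 / (5).
R1 ← R1 − 1·R2.
R3 ← R3 + 5·R2.
R4 ← R4 − 4·R2.
R3 ← R3 / (2).
R1 ← R1 − 4/5·R3.
R2 ← R2 + 4/5·R3.
R4 ← R4 + 4/5·R3.
R4 ← R4 / (-17/2).
R1 ← R1 + 11/2·R4.
R2 ← R2 − 4·R4.
R3 ← R3 − 7/2·R4.
Reading off the reduced rows gives x = 2, y = 2, z = 1, w = -2.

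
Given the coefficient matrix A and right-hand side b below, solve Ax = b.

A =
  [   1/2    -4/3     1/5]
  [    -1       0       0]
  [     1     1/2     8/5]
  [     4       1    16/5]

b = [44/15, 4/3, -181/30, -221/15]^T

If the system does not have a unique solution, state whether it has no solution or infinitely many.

x_1 = -4/3, x_2 = -3, x_3 = -2

Row-reduce the augmented matrix:
R1 ← R1 / (1/2).
R2 ← R2 + 1·R1.
R3 ← R3 − 1·R1.
R4 ← R4 − 4·R1.
R2 ← R2 / (-8/3).
R1 ← R1 + 8/3·R2.
R3 ← R3 − 19/6·R2.
R4 ← R4 − 35/3·R2.
R3 ← R3 / (67/40).
R2 ← R2 + 3/20·R3.
R4 ← R4 − 67/20·R3.
R4 reduces to 0 = 0, so the extra equation is consistent.
Reading off the reduced rows gives x_1 = -4/3, x_2 = -3, x_3 = -2.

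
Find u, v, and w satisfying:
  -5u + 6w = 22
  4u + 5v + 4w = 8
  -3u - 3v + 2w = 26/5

Row-reduce the augmented matrix:
R1 ← R1 / (-5).
R2 ← R2 − 4·R1.
R3 ← R3 + 3·R1.
R2 ← R2 / (5).
R3 ← R3 + 3·R2.
R3 ← R3 / (92/25).
R1 ← R1 + 6/5·R3.
R2 ← R2 − 44/25·R3.
Reading off the reduced rows gives u = -2, v = 8/5, w = 2.

u = -2, v = 8/5, w = 2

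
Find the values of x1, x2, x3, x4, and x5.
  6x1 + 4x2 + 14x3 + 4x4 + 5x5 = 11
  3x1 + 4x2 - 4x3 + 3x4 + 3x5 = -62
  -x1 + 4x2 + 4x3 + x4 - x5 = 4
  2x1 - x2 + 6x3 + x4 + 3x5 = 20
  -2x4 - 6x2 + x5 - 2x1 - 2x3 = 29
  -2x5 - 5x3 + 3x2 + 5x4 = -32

x1 = -4, x2 = -6, x3 = 5, x4 = 1, x5 = -3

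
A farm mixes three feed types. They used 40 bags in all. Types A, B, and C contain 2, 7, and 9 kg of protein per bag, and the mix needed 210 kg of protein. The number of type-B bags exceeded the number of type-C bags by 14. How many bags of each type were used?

type-A bags: 16, type-B bags: 19, type-C bags: 5

Let a = type-A bags, b = type-B bags, c = type-C bags.
  a + b + c = 40
  2a + 7b + 9c = 210
  b - c = 14
Row-reduce the augmented matrix:
R2 ← R2 − 2·R1.
R2 ← R2 / (5).
R1 ← R1 − 1·R2.
R3 ← R3 − 1·R2.
R3 ← R3 / (-12/5).
R1 ← R1 + 2/5·R3.
R2 ← R2 − 7/5·R3.
Reading off the reduced rows gives a = 16, b = 19, c = 5.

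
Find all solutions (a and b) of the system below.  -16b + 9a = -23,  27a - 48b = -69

infinitely many solutions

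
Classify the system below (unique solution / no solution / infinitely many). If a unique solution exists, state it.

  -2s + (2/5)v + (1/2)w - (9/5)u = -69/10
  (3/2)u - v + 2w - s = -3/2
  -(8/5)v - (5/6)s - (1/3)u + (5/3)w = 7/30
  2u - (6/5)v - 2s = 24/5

u = 1, v = -4, w = -3, s = 1

Row-reduce the augmented matrix:
R1 ← R1 / (-9/5).
R2 ← R2 − 3/2·R1.
R3 ← R3 + 1/3·R1.
R4 ← R4 − 2·R1.
R2 ← R2 / (-2/3).
R1 ← R1 + 2/9·R2.
R3 ← R3 + 226/135·R2.
R4 ← R4 + 34/45·R2.
R3 ← R3 / (-809/180).
R1 ← R1 + 13/12·R3.
R2 ← R2 + 29/8·R3.
R4 ← R4 + 131/60·R3.
R4 ← R4 / (-6841/1618).
R1 ← R1 − 805/1618·R4.
R2 ← R2 + 3325/3236·R4.
R3 ← R3 + 1122/809·R4.
Reading off the reduced rows gives u = 1, v = -4, w = -3, s = 1.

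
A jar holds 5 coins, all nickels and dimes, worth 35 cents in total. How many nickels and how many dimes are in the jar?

nickels: 3, dimes: 2

Let n = nickels, d = dimes.
  n + d = 5
  10d + 5n = 35
From equation 1: n = 5 − d.
Substitute into equation 2 and solve: d = 2.
Then n = 3.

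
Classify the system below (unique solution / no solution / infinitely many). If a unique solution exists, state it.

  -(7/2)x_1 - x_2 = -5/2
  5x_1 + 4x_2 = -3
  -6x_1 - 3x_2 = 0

no solution

Row-reduce:
R1 ← R1 / (-7/2).
R2 ← R2 − 5·R1.
R3 ← R3 + 6·R1.
R2 ← R2 / (18/7).
R1 ← R1 − 2/7·R2.
R3 ← R3 + 9/7·R2.
Row 3 reduces to 0 = 1, a contradiction. The system is inconsistent.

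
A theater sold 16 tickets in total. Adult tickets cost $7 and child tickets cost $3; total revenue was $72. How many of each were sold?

Let a = adult tickets, c = child tickets.
  a + c = 16
  7a + 3c = 72
Row-reduce the augmented matrix:
R2 ← R2 − 7·R1.
R2 ← R2 / (-4).
R1 ← R1 − 1·R2.
Reading off the reduced rows gives a = 6, c = 10.

adult tickets: 6, child tickets: 10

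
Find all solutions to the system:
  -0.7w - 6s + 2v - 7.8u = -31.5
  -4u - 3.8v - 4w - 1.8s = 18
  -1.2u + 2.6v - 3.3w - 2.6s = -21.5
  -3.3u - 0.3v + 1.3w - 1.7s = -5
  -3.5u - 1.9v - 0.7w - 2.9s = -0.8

Row-reduce the augmented matrix:
R1 ← R1 / (-39/5).
R2 ← R2 + 4·R1.
R3 ← R3 + 6/5·R1.
R4 ← R4 + 33/10·R1.
R5 ← R5 + 7/2·R1.
R2 ← R2 / (-941/195).
R1 ← R1 + 10/39·R2.
R3 ← R3 − 149/65·R2.
R4 ← R4 + 149/130·R2.
R5 ← R5 + 1091/390·R2.
R3 ← R3 / (-9263/1882).
R1 ← R1 − 533/1882·R3.
R2 ← R2 − 710/941·R3.
R4 ← R4 − 9263/3764·R3.
R5 ← R5 − 32461/18820·R3.
Swap R4 and R5.
R4 ← R4 / (-306378/231575).
R1 ← R1 − 29632/46315·R4.
R2 ← R2 + 3971/9263·R4.
R3 ← R3 − 10072/46315·R4.
R5 reduces to 0 = 0, so the extra equation is consistent.
Reading off the reduced rows gives u = -1, v = -5, w = -1, s = 5.

u = -1, v = -5, w = -1, s = 5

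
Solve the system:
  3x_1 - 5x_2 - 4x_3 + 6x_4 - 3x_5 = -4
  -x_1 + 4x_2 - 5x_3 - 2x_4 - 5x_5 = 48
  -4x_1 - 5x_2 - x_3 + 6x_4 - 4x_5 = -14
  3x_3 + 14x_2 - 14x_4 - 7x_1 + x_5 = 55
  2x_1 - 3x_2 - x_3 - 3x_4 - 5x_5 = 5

Row-reduce:
R1 ← R1 / (3).
R2 ← R2 + 1·R1.
R3 ← R3 + 4·R1.
R4 ← R4 + 7·R1.
R5 ← R5 − 2·R1.
R2 ← R2 / (7/3).
R1 ← R1 + 5/3·R2.
R3 ← R3 + 35/3·R2.
R4 ← R4 − 7/3·R2.
R5 ← R5 − 1/3·R2.
R3 ← R3 / (-38).
R1 ← R1 + 41/7·R3.
R2 ← R2 + 19/7·R3.
R5 ← R5 − 18/7·R3.
Swap R4 and R5.
R4 ← R4 / (-115/19).
R1 ← R1 + 3/19·R4.
R2 ← R2 + 1·R4.
R3 ← R3 + 7/19·R4.
Row 5 reduces to 0 = -1, a contradiction. The system is inconsistent.

no solution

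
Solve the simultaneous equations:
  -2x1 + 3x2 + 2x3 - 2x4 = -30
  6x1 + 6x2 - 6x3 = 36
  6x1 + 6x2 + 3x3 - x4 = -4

Row-reduce:
R1 ← R1 / (-2).
R2 ← R2 − 6·R1.
R3 ← R3 − 6·R1.
R2 ← R2 / (15).
R1 ← R1 + 3/2·R2.
R3 ← R3 − 15·R2.
R3 ← R3 / (9).
R1 ← R1 + 1·R3.
Rank is 3 with 4 unknowns, leaving x4 free.

infinitely many solutions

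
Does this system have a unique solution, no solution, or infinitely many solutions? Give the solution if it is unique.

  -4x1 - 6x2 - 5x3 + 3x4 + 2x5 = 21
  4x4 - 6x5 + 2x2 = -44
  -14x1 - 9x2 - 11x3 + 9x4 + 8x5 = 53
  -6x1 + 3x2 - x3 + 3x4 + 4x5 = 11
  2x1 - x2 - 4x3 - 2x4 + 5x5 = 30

infinitely many solutions

Row-reduce:
R1 ← R1 / (-4).
R3 ← R3 + 14·R1.
R4 ← R4 + 6·R1.
R5 ← R5 − 2·R1.
R2 ← R2 / (2).
R1 ← R1 − 3/2·R2.
R3 ← R3 − 12·R2.
R4 ← R4 − 12·R2.
R5 ← R5 + 4·R2.
R3 ← R3 / (13/2).
R1 ← R1 − 5/4·R3.
R4 ← R4 − 13/2·R3.
R5 ← R5 + 13/2·R3.
Swap R4 and R5.
R4 ← R4 / (-18).
R1 ← R1 − 15/13·R4.
R2 ← R2 − 2·R4.
R3 ← R3 + 51/13·R4.
Rank is 4 with 5 unknowns, leaving x5 free.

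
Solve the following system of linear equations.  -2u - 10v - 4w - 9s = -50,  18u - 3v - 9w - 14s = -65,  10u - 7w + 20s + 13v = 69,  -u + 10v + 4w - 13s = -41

u = 1, v = 0, w = 3, s = 4

Row-reduce the augmented matrix:
R1 ← R1 / (-2).
R2 ← R2 − 18·R1.
R3 ← R3 − 10·R1.
R4 ← R4 + 1·R1.
R2 ← R2 / (-93).
R1 ← R1 − 5·R2.
R3 ← R3 + 37·R2.
R4 ← R4 − 15·R2.
R3 ← R3 / (-282/31).
R1 ← R1 + 13/31·R3.
R2 ← R2 − 15/31·R3.
R4 ← R4 + 39/31·R3.
R4 ← R4 / (-7217/282).
R1 ← R1 + 1013/846·R4.
R2 ← R2 − 80/47·R4.
R3 ← R3 + 595/423·R4.
Reading off the reduced rows gives u = 1, v = 0, w = 3, s = 4.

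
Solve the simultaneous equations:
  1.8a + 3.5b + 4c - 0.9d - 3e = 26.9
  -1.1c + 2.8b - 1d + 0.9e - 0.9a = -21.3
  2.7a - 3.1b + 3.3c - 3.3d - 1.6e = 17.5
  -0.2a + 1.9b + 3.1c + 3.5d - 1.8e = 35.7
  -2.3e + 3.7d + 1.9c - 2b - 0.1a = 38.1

Row-reduce the augmented matrix:
R1 ← R1 / (9/5).
R2 ← R2 + 9/10·R1.
R3 ← R3 − 27/10·R1.
R4 ← R4 + 1/5·R1.
R5 ← R5 + 1/10·R1.
R2 ← R2 / (91/20).
R1 ← R1 − 35/18·R2.
R3 ← R3 + 167/20·R2.
R4 ← R4 − 103/45·R2.
R5 ← R5 + 65/36·R2.
R3 ← R3 / (-477/455).
R1 ← R1 − 215/117·R3.
R2 ← R2 − 18/91·R3.
R4 ← R4 − 25321/8190·R3.
R5 ← R5 − 781/315·R3.
R4 ← R4 / (-203249/21465).
R1 ← R1 + 34184/4293·R4.
R2 ← R2 + 63/53·R4.
R3 ← R3 − 2098/477·R4.
R5 ← R5 + 336161/42930·R4.
R5 ← R5 / (-2151075/1625992).
R1 ← R1 + 478923/406498·R5.
R2 ← R2 + 185785/812996·R5.
R3 ← R3 + 20815/203249·R5.
R4 ← R4 + 298247/812996·R5.
Reading off the reduced rows gives a = 6, b = -1, c = 4, d = 6, e = -3.

a = 6, b = -1, c = 4, d = 6, e = -3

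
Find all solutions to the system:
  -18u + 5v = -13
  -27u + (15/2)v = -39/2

Row-reduce:
R1 ← R1 / (-18).
R2 ← R2 + 27·R1.
Rank is 1 with 2 unknowns, leaving v free.

infinitely many solutions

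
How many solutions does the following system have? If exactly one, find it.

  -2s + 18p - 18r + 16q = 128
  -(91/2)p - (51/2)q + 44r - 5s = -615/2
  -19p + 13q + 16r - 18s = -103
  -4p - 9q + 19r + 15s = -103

infinitely many solutions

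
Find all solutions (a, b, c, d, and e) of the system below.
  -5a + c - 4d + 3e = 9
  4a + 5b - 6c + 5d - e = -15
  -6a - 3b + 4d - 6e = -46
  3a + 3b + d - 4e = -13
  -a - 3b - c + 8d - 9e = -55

Row-reduce:
R1 ← R1 / (-5).
R2 ← R2 − 4·R1.
R3 ← R3 + 6·R1.
R4 ← R4 − 3·R1.
R5 ← R5 + 1·R1.
R2 ← R2 / (5).
R3 ← R3 + 3·R2.
R4 ← R4 − 3·R2.
R5 ← R5 + 3·R2.
R3 ← R3 / (-108/25).
R1 ← R1 + 1/5·R3.
R2 ← R2 + 26/25·R3.
R4 ← R4 − 93/25·R3.
R5 ← R5 + 108/25·R3.
R4 ← R4 / (217/36).
R1 ← R1 − 37/108·R4.
R2 ← R2 + 109/54·R4.
R3 ← R3 + 247/108·R4.
Rank is 4 with 5 unknowns, leaving e free.

infinitely many solutions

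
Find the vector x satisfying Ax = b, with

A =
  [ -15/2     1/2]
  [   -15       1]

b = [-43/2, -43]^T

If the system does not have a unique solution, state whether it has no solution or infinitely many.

infinitely many solutions

Row-reduce:
R1 ← R1 / (-15/2).
R2 ← R2 + 15·R1.
Rank is 1 with 2 unknowns, leaving x_2 free.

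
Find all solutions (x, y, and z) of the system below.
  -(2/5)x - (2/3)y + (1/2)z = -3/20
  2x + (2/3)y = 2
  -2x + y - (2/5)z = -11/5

x = 1, y = 0, z = 1/2

Row-reduce the augmented matrix:
R1 ← R1 / (-2/5).
R2 ← R2 − 2·R1.
R3 ← R3 + 2·R1.
R2 ← R2 / (-8/3).
R1 ← R1 − 5/3·R2.
R3 ← R3 − 13/3·R2.
R3 ← R3 / (93/80).
R1 ← R1 − 5/16·R3.
R2 ← R2 + 15/16·R3.
Reading off the reduced rows gives x = 1, y = 0, z = 1/2.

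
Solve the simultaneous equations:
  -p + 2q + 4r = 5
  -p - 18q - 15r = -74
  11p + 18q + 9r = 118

p = 5, q = 3, r = 1

Row-reduce the augmented matrix:
R1 ← R1 / (-1).
R2 ← R2 + 1·R1.
R3 ← R3 − 11·R1.
R2 ← R2 / (-20).
R1 ← R1 + 2·R2.
R3 ← R3 − 40·R2.
R3 ← R3 / (15).
R1 ← R1 + 21/10·R3.
R2 ← R2 − 19/20·R3.
Reading off the reduced rows gives p = 5, q = 3, r = 1.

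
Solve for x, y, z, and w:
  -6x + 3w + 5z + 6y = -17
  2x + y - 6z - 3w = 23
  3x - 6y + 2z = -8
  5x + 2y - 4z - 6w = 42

x = 4, y = 3, z = -1, w = -2

Row-reduce the augmented matrix:
R1 ← R1 / (-6).
R2 ← R2 − 2·R1.
R3 ← R3 − 3·R1.
R4 ← R4 − 5·R1.
R2 ← R2 / (3).
R1 ← R1 + 1·R2.
R3 ← R3 + 3·R2.
R4 ← R4 − 7·R2.
R3 ← R3 / (1/6).
R1 ← R1 + 41/18·R3.
R2 ← R2 + 13/9·R3.
R4 ← R4 − 185/18·R3.
R4 ← R4 / (32).
R1 ← R1 + 8·R4.
R2 ← R2 + 5·R4.
R3 ← R3 + 3·R4.
Reading off the reduced rows gives x = 4, y = 3, z = -1, w = -2.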